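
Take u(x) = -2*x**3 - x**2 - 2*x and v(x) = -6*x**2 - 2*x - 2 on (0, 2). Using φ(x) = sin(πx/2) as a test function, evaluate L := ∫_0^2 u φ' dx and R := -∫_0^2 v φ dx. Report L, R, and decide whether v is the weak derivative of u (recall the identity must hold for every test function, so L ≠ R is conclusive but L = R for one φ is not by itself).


LHS = -192/π^3 + 64/π, RHS = -192/π^3 + 64/π. Yes, v = u' weakly.

u(x) = -2*x**3 - x**2 - 2*x, classical derivative u'(x) = -6*x**2 - 2*x - 2.
φ(x) = sin(πx/2), so φ'(x) = π*cos(π*x/2)/2.
Note φ(0) = φ(2) = 0, so the boundary term u·φ vanishes.
LHS = ∫_0^2 u(x) φ'(x) dx = ∫_0^2 (-π*x^3*cos(π*x/2) - π*x^2*cos(π*x/2)/2 - π*x*cos(π*x/2)) dx. Term by term:
  ∫_0^2 -π*x*cos(π*x/2) dx = 8/π;  ∫_0^2 -π*x^3*cos(π*x/2) dx = -192/π^3 + 48/π;  ∫_0^2 -π*x^2*cos(π*x/2)/2 dx = 8/π.
Sum: 8/π + -192/π^3 + 48/π + 8/π = -192/π^3 + 64/π.
So LHS = -192/π^3 + 64/π.
∫_0^2 v(x) φ(x) dx = ∫_0^2 (-6*x^2*sin(π*x/2) - 2*x*sin(π*x/2) - 2*sin(π*x/2)) dx. Term by term:
  ∫_0^2 -2*sin(π*x/2) dx = -8/π;  ∫_0^2 -6*x^2*sin(π*x/2) dx = -48/π + 192/π^3;  ∫_0^2 -2*x*sin(π*x/2) dx = -8/π.
Sum: -8/π + -48/π + 192/π^3 − 8/π = -64/π + 192/π^3.
So RHS = -∫_0^2 v(x) φ(x) dx = -192/π^3 + 64/π.
LHS = RHS, so the identity holds for this test φ.
Moreover u is smooth here and v(x) = u'(x) = -6*x**2 - 2*x - 2 pointwise, so the identity holds for every test function. Hence v is the weak derivative of u.


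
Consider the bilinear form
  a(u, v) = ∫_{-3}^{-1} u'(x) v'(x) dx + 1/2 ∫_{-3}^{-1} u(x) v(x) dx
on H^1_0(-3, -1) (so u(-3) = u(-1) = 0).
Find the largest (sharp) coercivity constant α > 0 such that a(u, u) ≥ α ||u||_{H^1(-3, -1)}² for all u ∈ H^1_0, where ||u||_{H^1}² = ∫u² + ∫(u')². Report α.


α = (2 + π^2)/(4 + π^2)

Coercivity of a(·,·) on H^1_0(-3, -1) means a(u, u) ≥ α ||u||_{H^1}² for every u ∈ H^1_0.
The interval has length L = 2, and Poincaré/coercivity depend only on L. Here a(u, u) = ∫(u')² + (1/2)·∫u².
Here 0 < c = 1/2 < 1. The condition a(u,u) ≥ α||u||_{H^1}² reads (1−α)∫(u')² ≥ (α−c)∫u². Any admissible α is ≤ 1 (rapidly oscillating u have ∫u²/∫(u')² → 0), and α = 1 would force 0 ≥ (1−c)∫u², impossible since c < 1; so 1−α > 0. By the sharp Poincaré inequality on H^1_0 of an interval of length L, ∫(u')² ≥ (π/L)²∫u² with equality for the first sine mode sin(π(x−x₀)/L) (x₀ the left endpoint), so the inequality holds for all u iff (1−α)(π/L)² ≥ α − c, i.e. α ≤ ((π/L)² + c)/((π/L)² + 1) = (1 + c(L/π)²)/(1 + (L/π)²). With (π/L)² = π^2/4 and c = 1/2, the largest admissible constant is α = ((π/L)² + c)/((π/L)² + 1).
Simplifying, α = (2 + π^2)/(4 + π^2).


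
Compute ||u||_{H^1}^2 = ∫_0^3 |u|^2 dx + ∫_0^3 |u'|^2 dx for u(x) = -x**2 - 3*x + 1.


||u||_{H^1}^2 = 3261/10

The H^1 norm (squared) on an interval (0, L) is
  ||u||_{H^1}^2 = ∫_0^L u(x)^2 dx + ∫_0^L u'(x)^2 dx.
Compute u'(x) = -2*x - 3.
Then u(x)^2 = x**4 + 6*x**3 + 7*x**2 - 6*x + 1 and u'(x)^2 = 4*x**2 + 12*x + 9.
Integrate each monomial from 0 to 3 using ∫_0^3 c·x^n dx = c·3^(n+1)/(n+1):
  ∫_0^3 u(x)^2 dx = ∫_0^3 (x^4 + 6*x^3 + 7*x^2 - 6*x + 1) dx. Term by term:
    ∫_0^3 x^4 dx = 243/5;  ∫_0^3 6*x^3 dx = 243/2;  ∫_0^3 7*x^2 dx = 63;
    ∫_0^3 -6*x dx = -27;  ∫_0^3 1 dx = 3.
  Sum: 243/5 + 243/2 + 63 − 27 + 3 = 2091/10.
  ∫_0^3 u'(x)^2 dx = ∫_0^3 (4*x^2 + 12*x + 9) dx. Term by term:
    ∫_0^3 4*x^2 dx = 36;  ∫_0^3 12*x dx = 54;  ∫_0^3 9 dx = 27.
  Sum: 36 + 54 + 27 = 117.
Adding: ||u||_{H^1}^2 = 2091/10 + 117 = 3261/10.


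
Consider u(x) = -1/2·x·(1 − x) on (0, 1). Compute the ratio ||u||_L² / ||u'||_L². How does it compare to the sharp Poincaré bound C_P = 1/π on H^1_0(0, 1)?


||u||_L² / ||u'||_L² = sqrt(10)/10 < C_P = 1/π.

u(x) = -1/2·x·(1 − x), so u'(x) = x - 1/2.
u(x) = -1/2·x·(1 − x) vanishes at x = 0 and x = 1, so u ∈ H^1_0(0, 1). Differentiate via the product rule and integrate the resulting polynomials term by term.
  ∫_0^1 u² dx = ∫_0^1 (x^4/4 - x^3/2 + x^2/4) dx. Term by term:
    ∫_0^1 x^4/4 dx = 1/20;  ∫_0^1 -x^3/2 dx = -1/8;  ∫_0^1 x^2/4 dx = 1/12.
  Sum: 1/20 − 1/8 + 1/12 = 1/120.
  ∫_0^1 (u')² dx = ∫_0^1 (x^2 - x + 1/4) dx. Term by term:
    ∫_0^1 x^2 dx = 1/3;  ∫_0^1 -x dx = -1/2;  ∫_0^1 1/4 dx = 1/4.
  Sum: 1/3 − 1/2 + 1/4 = 1/12.
∫_0^1 u² dx = 1/120, so ||u||_L² = sqrt(30)/60.
∫_0^1 (u')² dx = 1/12, so ||u'||_L² = sqrt(3)/6.
Ratio ||u||_L² / ||u'||_L² = sqrt(10)/10.
Sharp Poincaré constant on H^1_0(0, 1) is C_P = L/π = 1/π, achieved by sin(π·x).
A polynomial bump cannot attain the sharp Poincaré constant (only the first sine eigenfunction does), so the ratio is strictly less than C_P, consistent with ||u||_L² ≤ C_P ||u'||_L².


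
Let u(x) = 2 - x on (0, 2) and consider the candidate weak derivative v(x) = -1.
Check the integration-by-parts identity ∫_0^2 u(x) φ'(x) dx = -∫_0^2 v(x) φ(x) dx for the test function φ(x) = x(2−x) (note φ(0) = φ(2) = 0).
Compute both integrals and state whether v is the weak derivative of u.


LHS = 4/3, RHS = 4/3. Yes, v = u' weakly.

u(x) = 2 - x, classical derivative u'(x) = -1.
φ(x) = x(2−x), so φ'(x) = 2 - 2*x.
Note φ(0) = φ(2) = 0, so the boundary term u·φ vanishes.
LHS = ∫_0^2 u(x) φ'(x) dx = ∫_0^2 (2*x^2 - 6*x + 4) dx. Term by term:
  ∫_0^2 2*x^2 dx = 16/3;  ∫_0^2 -6*x dx = -12;  ∫_0^2 4 dx = 8.
Sum: 16/3 − 12 + 8 = 4/3.
So LHS = 4/3.
∫_0^2 v(x) φ(x) dx = ∫_0^2 (x^2 - 2*x) dx. Term by term:
  ∫_0^2 x^2 dx = 8/3;  ∫_0^2 -2*x dx = -4.
Sum: 8/3 − 4 = -4/3.
So RHS = -∫_0^2 v(x) φ(x) dx = 4/3.
LHS = RHS, so the identity holds for this test φ.
Moreover u is smooth here and v(x) = u'(x) = -1 pointwise, so the identity holds for every test function. Hence v is the weak derivative of u.


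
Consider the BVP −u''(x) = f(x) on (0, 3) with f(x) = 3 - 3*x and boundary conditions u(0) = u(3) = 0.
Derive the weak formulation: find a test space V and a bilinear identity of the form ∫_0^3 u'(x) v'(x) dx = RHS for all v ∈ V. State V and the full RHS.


V = H^1_0(0, 3) (so v(0) = v(3) = 0); weak form: ∫_0^3 u'v' dx = ∫_0^3 (3 - 3*x) v dx for all v ∈ V.

Multiply both sides by a test function v and integrate from 0 to 3:
  ∫_0^3 −u''(x) v(x) dx = ∫_0^3 f(x) v(x) dx.
Integrate the LHS by parts once:
  ∫_0^3 −u'' v dx = −[u'(x) v(x)]_0^3 + ∫_0^3 u'(x) v'(x) dx.
Thus ∫_0^3 u'(x) v'(x) dx = ∫_0^3 f(x) v(x) dx + [u'(x) v(x)]_0^3.
Choose V so that boundary terms are either known or forced to vanish.
u is Dirichlet: u(0) = u(3) = 0. Let V = H^1_0(0, 3); then v(0) = v(3) = 0, and [u' v]_0^3 = 0.
Weak formulation: find u (satisfying any essential BC) such that ∫_0^3 u'(x) v'(x) dx = ∫_0^3 f v dx for all v ∈ V.
Substituting f(x) = 3 - 3*x, the right-hand side is ∫_0^3 (3 - 3*x) v dx.


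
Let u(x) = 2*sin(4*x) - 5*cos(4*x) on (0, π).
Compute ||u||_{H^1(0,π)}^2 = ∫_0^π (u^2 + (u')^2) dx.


||u||_{H^1(0,π)}^2 = 493*π/2

u'(x) = 20*sin(4*x) + 8*cos(4*x).
Expand u² and (u')² and integrate term by term on (0, π), using: for integers n ≥ 1, ∫_0^π sin²(nx) dx = ∫_0^π cos²(nx) dx = π/2; for n ≠ n', ∫_0^π sin(nx)sin(n'x) dx = ∫_0^π cos(nx)cos(n'x) dx = 0; and by product-to-sum, ∫_0^π sin(nx)cos(n'x) dx = ½∫_0^π [sin((n+n')x) + sin((n−n')x)] dx, which is 0 when n+n' is even and 2n/(n²−n'²) when n+n' is odd (it need not vanish on (0, π)).
  u² squared terms: (-5)²·∫cos(4x)² dx = 25·π/2 = 25*π/2;  (2)²·∫sin(4x)² dx = 4·π/2 = 2*π.
  u² cross terms: 2·(-5)·(2)·∫cos(4x)·sin(4x) dx = -20·(0) = 0.
  So ∫_0^π u² dx = 25*π/2 + 2*π + 0 = 29*π/2.
  (u')² squared terms: (8)²·∫cos(4x)² dx = 64·π/2 = 32*π;  (20)²·∫sin(4x)² dx = 400·π/2 = 200*π.
  (u')² cross terms: 2·(8)·(20)·∫cos(4x)·sin(4x) dx = 320·(0) = 0.
  So ∫_0^π (u')² dx = 32*π + 200*π + 0 = 232*π.
||u||_{H^1}^2 = (29*π/2) + (232*π) = 493*π/2.


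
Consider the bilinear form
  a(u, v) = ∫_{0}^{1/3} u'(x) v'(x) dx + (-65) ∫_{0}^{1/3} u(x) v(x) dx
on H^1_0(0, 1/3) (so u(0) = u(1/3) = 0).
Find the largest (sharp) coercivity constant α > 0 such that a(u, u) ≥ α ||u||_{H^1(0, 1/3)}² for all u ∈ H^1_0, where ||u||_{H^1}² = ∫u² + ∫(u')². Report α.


α = (-65 + 9*π^2)/(1 + 9*π^2)

Coercivity of a(·,·) on H^1_0(0, 1/3) means a(u, u) ≥ α ||u||_{H^1}² for every u ∈ H^1_0.
The interval has length L = 1/3, and Poincaré/coercivity depend only on L. Here a(u, u) = ∫(u')² + (-65)·∫u².
Here c = -65 < 0 with |c| < (π/L)² = 9*π^2, so coercivity still holds. The condition a(u,u) ≥ α||u||_{H^1}² reads (1−α)∫(u')² ≥ (α−c)∫u². Any admissible α is ≤ 1 (rapidly oscillating u have ∫u²/∫(u')² → 0), and α = 1 would force 0 ≥ (1−c)∫u², impossible since c < 1; so 1−α > 0. By the sharp Poincaré inequality on H^1_0 of an interval of length L, ∫(u')² ≥ (π/L)²∫u² with equality for the first sine mode sin(π(x−x₀)/L) (x₀ the left endpoint), so the inequality holds for all u iff (1−α)(π/L)² ≥ α − c, i.e. α ≤ ((π/L)² + c)/((π/L)² + 1) = (1 + c(L/π)²)/(1 + (L/π)²). (Direct route, valid since c ≤ 0: Poincaré gives c∫u² ≥ c(L/π)²∫(u')², so a(u,u) ≥ (1 + c(L/π)²)∫(u')², while ||u||_{H^1}² ≤ (1 + (L/π)²)∫(u')²; dividing yields the same α.) With (π/L)² = 9*π^2 and c = -65, the largest admissible constant is α = ((π/L)² + c)/((π/L)² + 1).
Simplifying, α = (-65 + 9*π^2)/(1 + 9*π^2).


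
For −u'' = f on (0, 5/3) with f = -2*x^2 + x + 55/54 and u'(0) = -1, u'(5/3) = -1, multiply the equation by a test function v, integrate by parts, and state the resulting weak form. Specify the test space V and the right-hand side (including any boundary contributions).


V = H^1(0, 5/3) (v unrestricted at boundary; u is determined up to an additive constant); weak form: ∫_0^5/3 u'v' dx = ∫_0^5/3 (-2*x^2 + x + 55/54) v dx − v(5/3) + v(0) for all v ∈ V.

Multiply both sides by a test function v and integrate from 0 to 5/3:
  ∫_0^5/3 −u''(x) v(x) dx = ∫_0^5/3 f(x) v(x) dx.
Integrate the LHS by parts once:
  ∫_0^5/3 −u'' v dx = −[u'(x) v(x)]_0^5/3 + ∫_0^5/3 u'(x) v'(x) dx.
Thus ∫_0^5/3 u'(x) v'(x) dx = ∫_0^5/3 f(x) v(x) dx + [u'(x) v(x)]_0^5/3.
Choose V so that boundary terms are either known or forced to vanish.
u has inhomogeneous Neumann u'(0) = -1, u'(5/3) = -1. [u' v]_0^5/3 = (-1)·v(5/3) − (-1)·v(0) = − v(5/3) + v(0). Take V = H^1(0, 5/3); boundary term becomes part of RHS.
Weak formulation: find u (satisfying any essential BC) such that ∫_0^5/3 u'(x) v'(x) dx = ∫_0^5/3 f v dx − v(5/3) + v(0) for all v ∈ V (Neumann data are natural BCs: they enter the RHS as boundary terms).
Substituting f(x) = -2*x^2 + x + 55/54, the right-hand side is ∫_0^5/3 (-2*x^2 + x + 55/54) v dx − v(5/3) + v(0).
Compatibility check (pure Neumann): taking v ≡ 1 ∈ V gives 0 = ∫_0^5/3 f dx + (-1) − (-1), i.e. ∫_0^5/3 f dx must equal u'(0) − u'(5/3) = 0. Indeed ∫_0^5/3 (-2*x^2 + x + 55/54) dx = 0, so the data are compatible. The solution is then unique only up to an additive constant (fix it e.g. by requiring ∫_0^5/3 u dx = 0).


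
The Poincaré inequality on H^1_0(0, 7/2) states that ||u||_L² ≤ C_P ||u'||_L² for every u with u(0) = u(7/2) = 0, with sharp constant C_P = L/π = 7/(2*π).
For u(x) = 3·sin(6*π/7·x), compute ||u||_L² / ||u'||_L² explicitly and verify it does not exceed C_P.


||u||_L² / ||u'||_L² = 7/(6*π) < C_P = 7/(2*π).

u(x) = 3·sin(6*π/7·x), so u'(x) = 18*π*cos(6*π*x/7)/7.
Writing u(x) = A·sin(kπx/L) with A = 3 and k = 3, use ∫_0^L sin²(kπx/L) dx = L/2 and ∫_0^L cos²(kπx/L) dx = L/2.
u² = 9·sin²(6*π/7·x) and (u')² = 324*π^2/49·cos²(6*π/7·x), and each of sin², cos² integrates to L/2 = 7/4 over (0, 7/2).
∫_0^7/2 u² dx = 63/4, so ||u||_L² = 3*sqrt(7)/2.
∫_0^7/2 (u')² dx = 81*π^2/7, so ||u'||_L² = 9*sqrt(7)*π/7.
Ratio ||u||_L² / ||u'||_L² = 7/(6*π).
Sharp Poincaré constant on H^1_0(0, 7/2) is C_P = L/π = 7/(2*π), achieved by sin(2*π/7·x).
This is the k = 3 harmonic; the ratio L/(kπ) is strictly less than C_P = L/π, consistent with the sharp inequality ||u||_L² ≤ C_P ||u'||_L².


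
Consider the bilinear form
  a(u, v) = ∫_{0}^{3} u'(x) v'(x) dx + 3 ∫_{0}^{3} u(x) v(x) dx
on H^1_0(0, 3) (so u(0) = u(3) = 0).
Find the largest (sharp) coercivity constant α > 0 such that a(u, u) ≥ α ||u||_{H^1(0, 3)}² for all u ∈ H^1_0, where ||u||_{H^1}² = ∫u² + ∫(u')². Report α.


α = 1

Coercivity of a(·,·) on H^1_0(0, 3) means a(u, u) ≥ α ||u||_{H^1}² for every u ∈ H^1_0.
The interval has length L = 3, and Poincaré/coercivity depend only on L. Here a(u, u) = ∫(u')² + (3)·∫u².
Here c = 3 ≥ 1, so a(u,u) = ∫(u')² + c∫u² ≥ ∫(u')² + ∫u² = ||u||_{H^1}², i.e. α = 1 works. No larger α is possible: a(u,u) ≥ α||u||_{H^1}² means (1−α)∫(u')² ≥ (α−c)∫u², and for the modes u_n = sin(nπ(x−x₀)/L) (x₀ the left endpoint) one has ∫u_n²/∫(u_n')² = (L/(nπ))² → 0, so a(u_n,u_n)/||u_n||_{H^1}² → 1. Hence the optimal constant is α = 1.
Therefore α = 1.


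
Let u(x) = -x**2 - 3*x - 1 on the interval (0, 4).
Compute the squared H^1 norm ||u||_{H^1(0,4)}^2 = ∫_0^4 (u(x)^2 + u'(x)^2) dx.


||u||_{H^1}^2 = 5464/5

The H^1 norm (squared) on an interval (0, L) is
  ||u||_{H^1}^2 = ∫_0^L u(x)^2 dx + ∫_0^L u'(x)^2 dx.
Compute u'(x) = -2*x - 3.
Then u(x)^2 = x**4 + 6*x**3 + 11*x**2 + 6*x + 1 and u'(x)^2 = 4*x**2 + 12*x + 9.
Integrate each monomial from 0 to 4 using ∫_0^4 c·x^n dx = c·4^(n+1)/(n+1):
  ∫_0^4 u(x)^2 dx = ∫_0^4 (x^4 + 6*x^3 + 11*x^2 + 6*x + 1) dx. Term by term:
    ∫_0^4 x^4 dx = 1024/5;  ∫_0^4 6*x^3 dx = 384;  ∫_0^4 11*x^2 dx = 704/3;
    ∫_0^4 6*x dx = 48;  ∫_0^4 1 dx = 4.
  Sum: 1024/5 + 384 + 704/3 + 48 + 4 = 13132/15.
  ∫_0^4 u'(x)^2 dx = ∫_0^4 (4*x^2 + 12*x + 9) dx. Term by term:
    ∫_0^4 4*x^2 dx = 256/3;  ∫_0^4 12*x dx = 96;  ∫_0^4 9 dx = 36.
  Sum: 256/3 + 96 + 36 = 652/3.
Adding: ||u||_{H^1}^2 = 13132/15 + 652/3 = 5464/5.


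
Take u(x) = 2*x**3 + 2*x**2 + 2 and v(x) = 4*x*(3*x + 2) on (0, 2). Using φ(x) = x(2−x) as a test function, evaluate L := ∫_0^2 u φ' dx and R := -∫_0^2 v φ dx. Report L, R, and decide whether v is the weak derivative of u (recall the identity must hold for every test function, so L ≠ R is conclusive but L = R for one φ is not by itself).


LHS = -224/15, RHS = -448/15. No, v is not the weak derivative of u.

u(x) = 2*x**3 + 2*x**2 + 2, classical derivative u'(x) = 6*x**2 + 4*x.
φ(x) = x(2−x), so φ'(x) = 2 - 2*x.
Note φ(0) = φ(2) = 0, so the boundary term u·φ vanishes.
LHS = ∫_0^2 u(x) φ'(x) dx = ∫_0^2 (-4*x^4 + 4*x^2 - 4*x + 4) dx. Term by term:
  ∫_0^2 -4*x^4 dx = -128/5;  ∫_0^2 4*x^2 dx = 32/3;  ∫_0^2 -4*x dx = -8;
  ∫_0^2 4 dx = 8.
Sum: -128/5 + 32/3 − 8 + 8 = -224/15.
So LHS = -224/15.
∫_0^2 v(x) φ(x) dx = ∫_0^2 (-12*x^4 + 16*x^3 + 16*x^2) dx. Term by term:
  ∫_0^2 -12*x^4 dx = -384/5;  ∫_0^2 16*x^3 dx = 64;  ∫_0^2 16*x^2 dx = 128/3.
Sum: -384/5 + 64 + 128/3 = 448/15.
So RHS = -∫_0^2 v(x) φ(x) dx = -448/15.
LHS − RHS = 224/15 ≠ 0, so the identity fails.
(For a valid weak derivative the identity must hold for EVERY test function, in particular this one. The failure shows v is NOT the weak derivative of u.)
Correct weak derivative would be u'(x) = 6*x**2 + 4*x.


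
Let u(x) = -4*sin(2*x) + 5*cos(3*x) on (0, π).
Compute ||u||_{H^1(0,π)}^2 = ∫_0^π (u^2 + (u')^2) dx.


||u||_{H^1(0,π)}^2 = 320 + 165*π

u'(x) = -15*sin(3*x) - 8*cos(2*x).
Expand u² and (u')² and integrate term by term on (0, π), using: for integers n ≥ 1, ∫_0^π sin²(nx) dx = ∫_0^π cos²(nx) dx = π/2; for n ≠ n', ∫_0^π sin(nx)sin(n'x) dx = ∫_0^π cos(nx)cos(n'x) dx = 0; and by product-to-sum, ∫_0^π sin(nx)cos(n'x) dx = ½∫_0^π [sin((n+n')x) + sin((n−n')x)] dx, which is 0 when n+n' is even and 2n/(n²−n'²) when n+n' is odd (it need not vanish on (0, π)).
  u² squared terms: (-4)²·∫sin(2x)² dx = 16·π/2 = 8*π;  (5)²·∫cos(3x)² dx = 25·π/2 = 25*π/2.
  u² cross terms: 2·(-4)·(5)·∫sin(2x)·cos(3x) dx = -40·(-4/5) = 32.
  So ∫_0^π u² dx = 8*π + 25*π/2 + 32 = 32 + 41*π/2.
  (u')² squared terms: (-15)²·∫sin(3x)² dx = 225·π/2 = 225*π/2;  (-8)²·∫cos(2x)² dx = 64·π/2 = 32*π.
  (u')² cross terms: 2·(-15)·(-8)·∫sin(3x)·cos(2x) dx = 240·(6/5) = 288.
  So ∫_0^π (u')² dx = 225*π/2 + 32*π + 288 = 288 + 289*π/2.
||u||_{H^1}^2 = (32 + 41*π/2) + (288 + 289*π/2) = 320 + 165*π.


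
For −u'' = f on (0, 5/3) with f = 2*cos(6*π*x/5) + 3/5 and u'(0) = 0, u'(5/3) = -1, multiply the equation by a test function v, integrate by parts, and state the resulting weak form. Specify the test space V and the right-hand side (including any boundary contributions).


V = H^1(0, 5/3) (v unrestricted at boundary; u is determined up to an additive constant); weak form: ∫_0^5/3 u'v' dx = ∫_0^5/3 (2*cos(6*π*x/5) + 3/5) v dx − v(5/3) for all v ∈ V.

Multiply both sides by a test function v and integrate from 0 to 5/3:
  ∫_0^5/3 −u''(x) v(x) dx = ∫_0^5/3 f(x) v(x) dx.
Integrate the LHS by parts once:
  ∫_0^5/3 −u'' v dx = −[u'(x) v(x)]_0^5/3 + ∫_0^5/3 u'(x) v'(x) dx.
Thus ∫_0^5/3 u'(x) v'(x) dx = ∫_0^5/3 f(x) v(x) dx + [u'(x) v(x)]_0^5/3.
Choose V so that boundary terms are either known or forced to vanish.
u has inhomogeneous Neumann u'(0) = 0, u'(5/3) = -1. [u' v]_0^5/3 = (-1)·v(5/3) − (0)·v(0) = − v(5/3). Take V = H^1(0, 5/3); boundary term becomes part of RHS.
Weak formulation: find u (satisfying any essential BC) such that ∫_0^5/3 u'(x) v'(x) dx = ∫_0^5/3 f v dx − v(5/3) for all v ∈ V (Neumann data are natural BCs: they enter the RHS as boundary terms).
Substituting f(x) = 2*cos(6*π*x/5) + 3/5, the right-hand side is ∫_0^5/3 (2*cos(6*π*x/5) + 3/5) v dx − v(5/3).
Compatibility check (pure Neumann): taking v ≡ 1 ∈ V gives 0 = ∫_0^5/3 f dx + (-1) − (0), i.e. ∫_0^5/3 f dx must equal u'(0) − u'(5/3) = 1. Indeed ∫_0^5/3 (2*cos(6*π*x/5) + 3/5) dx = 1, so the data are compatible. The solution is then unique only up to an additive constant (fix it e.g. by requiring ∫_0^5/3 u dx = 0).


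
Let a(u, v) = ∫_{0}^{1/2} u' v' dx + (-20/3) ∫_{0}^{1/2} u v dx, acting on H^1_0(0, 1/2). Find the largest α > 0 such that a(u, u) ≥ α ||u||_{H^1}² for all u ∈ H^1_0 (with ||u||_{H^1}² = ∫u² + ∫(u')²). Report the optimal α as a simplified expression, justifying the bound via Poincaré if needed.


α = 4*(-5 + 3*π^2)/(3*(1 + 4*π^2))

Coercivity of a(·,·) on H^1_0(0, 1/2) means a(u, u) ≥ α ||u||_{H^1}² for every u ∈ H^1_0.
The interval has length L = 1/2, and Poincaré/coercivity depend only on L. Here a(u, u) = ∫(u')² + (-20/3)·∫u².
Here c = -20/3 < 0 with |c| < (π/L)² = 4*π^2, so coercivity still holds. The condition a(u,u) ≥ α||u||_{H^1}² reads (1−α)∫(u')² ≥ (α−c)∫u². Any admissible α is ≤ 1 (rapidly oscillating u have ∫u²/∫(u')² → 0), and α = 1 would force 0 ≥ (1−c)∫u², impossible since c < 1; so 1−α > 0. By the sharp Poincaré inequality on H^1_0 of an interval of length L, ∫(u')² ≥ (π/L)²∫u² with equality for the first sine mode sin(π(x−x₀)/L) (x₀ the left endpoint), so the inequality holds for all u iff (1−α)(π/L)² ≥ α − c, i.e. α ≤ ((π/L)² + c)/((π/L)² + 1) = (1 + c(L/π)²)/(1 + (L/π)²). (Direct route, valid since c ≤ 0: Poincaré gives c∫u² ≥ c(L/π)²∫(u')², so a(u,u) ≥ (1 + c(L/π)²)∫(u')², while ||u||_{H^1}² ≤ (1 + (L/π)²)∫(u')²; dividing yields the same α.) With (π/L)² = 4*π^2 and c = -20/3, the largest admissible constant is α = ((π/L)² + c)/((π/L)² + 1).
Simplifying, α = 4*(-5 + 3*π^2)/(3*(1 + 4*π^2)).


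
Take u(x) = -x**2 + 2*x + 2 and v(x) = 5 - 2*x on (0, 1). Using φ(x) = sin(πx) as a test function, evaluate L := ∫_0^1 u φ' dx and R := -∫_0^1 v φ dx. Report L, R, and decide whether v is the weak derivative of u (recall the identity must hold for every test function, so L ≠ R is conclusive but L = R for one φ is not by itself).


LHS = -2/π, RHS = -8/π. No, v is not the weak derivative of u.

u(x) = -x**2 + 2*x + 2, classical derivative u'(x) = 2 - 2*x.
φ(x) = sin(πx), so φ'(x) = π*cos(π*x).
Note φ(0) = φ(1) = 0, so the boundary term u·φ vanishes.
LHS = ∫_0^1 u(x) φ'(x) dx = ∫_0^1 (-π*x^2*cos(π*x) + 2*π*x*cos(π*x) + 2*π*cos(π*x)) dx. Term by term:
  ∫_0^1 2*π*cos(π*x) dx = 0;  ∫_0^1 -π*x^2*cos(π*x) dx = 2/π;  ∫_0^1 2*π*x*cos(π*x) dx = -4/π.
Sum: 0 + 2/π − 4/π = -2/π.
So LHS = -2/π.
∫_0^1 v(x) φ(x) dx = ∫_0^1 (-2*x*sin(π*x) + 5*sin(π*x)) dx. Term by term:
  ∫_0^1 5*sin(π*x) dx = 10/π;  ∫_0^1 -2*x*sin(π*x) dx = -2/π.
Sum: 10/π − 2/π = 8/π.
So RHS = -∫_0^1 v(x) φ(x) dx = -8/π.
LHS − RHS = 6/π ≠ 0, so the identity fails.
(For a valid weak derivative the identity must hold for EVERY test function, in particular this one. The failure shows v is NOT the weak derivative of u.)
Correct weak derivative would be u'(x) = 2 - 2*x.


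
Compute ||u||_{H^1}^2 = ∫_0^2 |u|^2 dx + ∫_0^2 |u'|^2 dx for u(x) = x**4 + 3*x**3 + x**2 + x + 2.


||u||_{H^1}^2 = 824398/315

The H^1 norm (squared) on an interval (0, L) is
  ||u||_{H^1}^2 = ∫_0^L u(x)^2 dx + ∫_0^L u'(x)^2 dx.
Compute u'(x) = 4*x**3 + 9*x**2 + 2*x + 1.
Then u(x)^2 = x**8 + 6*x**7 + 11*x**6 + 8*x**5 + 11*x**4 + 14*x**3 + 5*x**2 + 4*x + 4 and u'(x)^2 = 16*x**6 + 72*x**5 + 97*x**4 + 44*x**3 + 22*x**2 + 4*x + 1.
Integrate each monomial from 0 to 2 using ∫_0^2 c·x^n dx = c·2^(n+1)/(n+1):
  ∫_0^2 u(x)^2 dx = ∫_0^2 (x^8 + 6*x^7 + 11*x^6 + 8*x^5 + 11*x^4 + 14*x^3 + 5*x^2 + 4*x + 4) dx. Term by term:
    ∫_0^2 x^8 dx = 512/9;  ∫_0^2 6*x^7 dx = 192;  ∫_0^2 11*x^6 dx = 1408/7;
    ∫_0^2 8*x^5 dx = 256/3;  ∫_0^2 11*x^4 dx = 352/5;  ∫_0^2 14*x^3 dx = 56;
    ∫_0^2 5*x^2 dx = 40/3;  ∫_0^2 4*x dx = 8;  ∫_0^2 4 dx = 8.
  Sum: 512/9 + 192 + 1408/7 + 256/3 + 352/5 + 56 + 40/3 + 8 + 8 = 217696/315.
  ∫_0^2 u'(x)^2 dx = ∫_0^2 (16*x^6 + 72*x^5 + 97*x^4 + 44*x^3 + 22*x^2 + 4*x + 1) dx. Term by term:
    ∫_0^2 16*x^6 dx = 2048/7;  ∫_0^2 72*x^5 dx = 768;  ∫_0^2 97*x^4 dx = 3104/5;
    ∫_0^2 44*x^3 dx = 176;  ∫_0^2 22*x^2 dx = 176/3;  ∫_0^2 4*x dx = 8;
    ∫_0^2 1 dx = 2.
  Sum: 2048/7 + 768 + 3104/5 + 176 + 176/3 + 8 + 2 = 202234/105.
Adding: ||u||_{H^1}^2 = 217696/315 + 202234/105 = 824398/315.


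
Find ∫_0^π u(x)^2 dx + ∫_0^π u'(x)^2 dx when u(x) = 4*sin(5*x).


||u||_{H^1(0,π)}^2 = 208*π

u'(x) = 20*cos(5*x).
Expand u² and (u')² and integrate term by term on (0, π), using: for integers n ≥ 1, ∫_0^π sin²(nx) dx = ∫_0^π cos²(nx) dx = π/2; for n ≠ n', ∫_0^π sin(nx)sin(n'x) dx = ∫_0^π cos(nx)cos(n'x) dx = 0; and by product-to-sum, ∫_0^π sin(nx)cos(n'x) dx = ½∫_0^π [sin((n+n')x) + sin((n−n')x)] dx, which is 0 when n+n' is even and 2n/(n²−n'²) when n+n' is odd (it need not vanish on (0, π)).
  u² squared terms: (4)²·∫sin(5x)² dx = 16·π/2 = 8*π.
  So ∫_0^π u² dx = 8*π.
  (u')² squared terms: (20)²·∫cos(5x)² dx = 400·π/2 = 200*π.
  So ∫_0^π (u')² dx = 200*π.
||u||_{H^1}^2 = (8*π) + (200*π) = 208*π.


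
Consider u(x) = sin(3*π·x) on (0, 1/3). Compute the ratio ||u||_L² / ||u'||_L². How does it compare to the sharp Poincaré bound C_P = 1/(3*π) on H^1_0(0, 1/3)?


||u||_L² / ||u'||_L² = 1/(3*π) = C_P.

u(x) = sin(3*π·x), so u'(x) = 3*π*cos(3*π*x).
Writing u(x) = A·sin(kπx/L) with A = 1 and k = 1, use ∫_0^L sin²(kπx/L) dx = L/2 and ∫_0^L cos²(kπx/L) dx = L/2.
u² = 1·sin²(3*π·x) and (u')² = 9*π^2·cos²(3*π·x), and each of sin², cos² integrates to L/2 = 1/6 over (0, 1/3).
∫_0^1/3 u² dx = 1/6, so ||u||_L² = sqrt(6)/6.
∫_0^1/3 (u')² dx = 3*π^2/2, so ||u'||_L² = sqrt(6)*π/2.
Ratio ||u||_L² / ||u'||_L² = 1/(3*π).
Sharp Poincaré constant on H^1_0(0, 1/3) is C_P = L/π = 1/(3*π), achieved by sin(3*π·x).
This is the k = 1 eigenfunction (up to amplitude), so the ratio equals the sharp Poincaré constant exactly.


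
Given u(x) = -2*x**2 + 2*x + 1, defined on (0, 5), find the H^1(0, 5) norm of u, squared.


||u||_{H^1}^2 = 5375/3

The H^1 norm (squared) on an interval (0, L) is
  ||u||_{H^1}^2 = ∫_0^L u(x)^2 dx + ∫_0^L u'(x)^2 dx.
Compute u'(x) = 2 - 4*x.
Then u(x)^2 = 4*x**4 - 8*x**3 + 4*x + 1 and u'(x)^2 = 16*x**2 - 16*x + 4.
Integrate each monomial from 0 to 5 using ∫_0^5 c·x^n dx = c·5^(n+1)/(n+1):
  ∫_0^5 u(x)^2 dx = ∫_0^5 (4*x^4 - 8*x^3 + 4*x + 1) dx. Term by term:
    ∫_0^5 4*x^4 dx = 2500;  ∫_0^5 -8*x^3 dx = -1250;  ∫_0^5 4*x dx = 50;
    ∫_0^5 1 dx = 5.
  Sum: 2500 − 1250 + 50 + 5 = 1305.
  ∫_0^5 u'(x)^2 dx = ∫_0^5 (16*x^2 - 16*x + 4) dx. Term by term:
    ∫_0^5 16*x^2 dx = 2000/3;  ∫_0^5 -16*x dx = -200;  ∫_0^5 4 dx = 20.
  Sum: 2000/3 − 200 + 20 = 1460/3.
Adding: ||u||_{H^1}^2 = 1305 + 1460/3 = 5375/3.


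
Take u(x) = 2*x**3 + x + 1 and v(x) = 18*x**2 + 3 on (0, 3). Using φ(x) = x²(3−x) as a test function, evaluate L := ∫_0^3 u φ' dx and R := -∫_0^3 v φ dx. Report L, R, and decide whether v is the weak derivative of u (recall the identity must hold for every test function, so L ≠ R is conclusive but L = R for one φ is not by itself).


LHS = -3051/20, RHS = -9153/20. No, v is not the weak derivative of u.

u(x) = 2*x**3 + x + 1, classical derivative u'(x) = 6*x**2 + 1.
φ(x) = x²(3−x), so φ'(x) = 3*x*(2 - x).
Note φ(0) = φ(3) = 0, so the boundary term u·φ vanishes.
LHS = ∫_0^3 u(x) φ'(x) dx = ∫_0^3 (-6*x^5 + 12*x^4 - 3*x^3 + 3*x^2 + 6*x) dx. Term by term:
  ∫_0^3 -6*x^5 dx = -729;  ∫_0^3 12*x^4 dx = 2916/5;  ∫_0^3 -3*x^3 dx = -243/4;
  ∫_0^3 3*x^2 dx = 27;  ∫_0^3 6*x dx = 27.
Sum: -729 + 2916/5 − 243/4 + 27 + 27 = -3051/20.
So LHS = -3051/20.
∫_0^3 v(x) φ(x) dx = ∫_0^3 (-18*x^5 + 54*x^4 - 3*x^3 + 9*x^2) dx. Term by term:
  ∫_0^3 -18*x^5 dx = -2187;  ∫_0^3 54*x^4 dx = 13122/5;  ∫_0^3 -3*x^3 dx = -243/4;
  ∫_0^3 9*x^2 dx = 81.
Sum: -2187 + 13122/5 − 243/4 + 81 = 9153/20.
So RHS = -∫_0^3 v(x) φ(x) dx = -9153/20.
LHS − RHS = 3051/10 ≠ 0, so the identity fails.
(For a valid weak derivative the identity must hold for EVERY test function, in particular this one. The failure shows v is NOT the weak derivative of u.)
Correct weak derivative would be u'(x) = 6*x**2 + 1.


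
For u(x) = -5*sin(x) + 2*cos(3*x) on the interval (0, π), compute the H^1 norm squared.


||u||_{H^1(0,π)}^2 = 45*π

u'(x) = -6*sin(3*x) - 5*cos(x).
Expand u² and (u')² and integrate term by term on (0, π), using: for integers n ≥ 1, ∫_0^π sin²(nx) dx = ∫_0^π cos²(nx) dx = π/2; for n ≠ n', ∫_0^π sin(nx)sin(n'x) dx = ∫_0^π cos(nx)cos(n'x) dx = 0; and by product-to-sum, ∫_0^π sin(nx)cos(n'x) dx = ½∫_0^π [sin((n+n')x) + sin((n−n')x)] dx, which is 0 when n+n' is even and 2n/(n²−n'²) when n+n' is odd (it need not vanish on (0, π)).
  u² squared terms: (-5)²·∫sin(x)² dx = 25·π/2 = 25*π/2;  (2)²·∫cos(3x)² dx = 4·π/2 = 2*π.
  u² cross terms: 2·(-5)·(2)·∫sin(x)·cos(3x) dx = -20·(0) = 0.
  So ∫_0^π u² dx = 25*π/2 + 2*π + 0 = 29*π/2.
  (u')² squared terms: (-6)²·∫sin(3x)² dx = 36·π/2 = 18*π;  (-5)²·∫cos(x)² dx = 25·π/2 = 25*π/2.
  (u')² cross terms: 2·(-6)·(-5)·∫sin(3x)·cos(x) dx = 60·(0) = 0.
  So ∫_0^π (u')² dx = 18*π + 25*π/2 + 0 = 61*π/2.
||u||_{H^1}^2 = (29*π/2) + (61*π/2) = 45*π.


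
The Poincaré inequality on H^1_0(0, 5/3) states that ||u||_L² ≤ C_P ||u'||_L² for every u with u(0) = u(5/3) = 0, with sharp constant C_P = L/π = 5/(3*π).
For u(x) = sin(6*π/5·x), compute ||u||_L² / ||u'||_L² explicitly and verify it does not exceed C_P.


||u||_L² / ||u'||_L² = 5/(6*π) < C_P = 5/(3*π).

u(x) = sin(6*π/5·x), so u'(x) = 6*π*cos(6*π*x/5)/5.
Writing u(x) = A·sin(kπx/L) with A = 1 and k = 2, use ∫_0^L sin²(kπx/L) dx = L/2 and ∫_0^L cos²(kπx/L) dx = L/2.
u² = 1·sin²(6*π/5·x) and (u')² = 36*π^2/25·cos²(6*π/5·x), and each of sin², cos² integrates to L/2 = 5/6 over (0, 5/3).
∫_0^5/3 u² dx = 5/6, so ||u||_L² = sqrt(30)/6.
∫_0^5/3 (u')² dx = 6*π^2/5, so ||u'||_L² = sqrt(30)*π/5.
Ratio ||u||_L² / ||u'||_L² = 5/(6*π).
Sharp Poincaré constant on H^1_0(0, 5/3) is C_P = L/π = 5/(3*π), achieved by sin(3*π/5·x).
This is the k = 2 harmonic; the ratio L/(kπ) is strictly less than C_P = L/π, consistent with the sharp inequality ||u||_L² ≤ C_P ||u'||_L².


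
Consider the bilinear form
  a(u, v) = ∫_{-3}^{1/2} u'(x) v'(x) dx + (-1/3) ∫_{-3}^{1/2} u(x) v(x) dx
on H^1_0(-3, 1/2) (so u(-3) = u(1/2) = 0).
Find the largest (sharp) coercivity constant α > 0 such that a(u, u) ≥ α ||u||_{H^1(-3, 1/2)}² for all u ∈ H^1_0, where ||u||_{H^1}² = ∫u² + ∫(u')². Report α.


α = (-49 + 12*π^2)/(3*(4*π^2 + 49))

Coercivity of a(·,·) on H^1_0(-3, 1/2) means a(u, u) ≥ α ||u||_{H^1}² for every u ∈ H^1_0.
The interval has length L = 7/2, and Poincaré/coercivity depend only on L. Here a(u, u) = ∫(u')² + (-1/3)·∫u².
Here c = -1/3 < 0 with |c| < (π/L)² = 4*π^2/49, so coercivity still holds. The condition a(u,u) ≥ α||u||_{H^1}² reads (1−α)∫(u')² ≥ (α−c)∫u². Any admissible α is ≤ 1 (rapidly oscillating u have ∫u²/∫(u')² → 0), and α = 1 would force 0 ≥ (1−c)∫u², impossible since c < 1; so 1−α > 0. By the sharp Poincaré inequality on H^1_0 of an interval of length L, ∫(u')² ≥ (π/L)²∫u² with equality for the first sine mode sin(π(x−x₀)/L) (x₀ the left endpoint), so the inequality holds for all u iff (1−α)(π/L)² ≥ α − c, i.e. α ≤ ((π/L)² + c)/((π/L)² + 1) = (1 + c(L/π)²)/(1 + (L/π)²). (Direct route, valid since c ≤ 0: Poincaré gives c∫u² ≥ c(L/π)²∫(u')², so a(u,u) ≥ (1 + c(L/π)²)∫(u')², while ||u||_{H^1}² ≤ (1 + (L/π)²)∫(u')²; dividing yields the same α.) With (π/L)² = 4*π^2/49 and c = -1/3, the largest admissible constant is α = ((π/L)² + c)/((π/L)² + 1).
Simplifying, α = (-49 + 12*π^2)/(3*(4*π^2 + 49)).


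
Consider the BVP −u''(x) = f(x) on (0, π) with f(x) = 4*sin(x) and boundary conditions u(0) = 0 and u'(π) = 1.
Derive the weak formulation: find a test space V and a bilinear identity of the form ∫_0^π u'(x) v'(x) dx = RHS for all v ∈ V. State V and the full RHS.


V = {v ∈ H^1(0, π) : v(0) = 0} (test functions vanish at x = 0 where u is specified); weak form: ∫_0^π u'v' dx = ∫_0^π (4*sin(x)) v dx + v(π) for all v ∈ V.

Multiply both sides by a test function v and integrate from 0 to π:
  ∫_0^π −u''(x) v(x) dx = ∫_0^π f(x) v(x) dx.
Integrate the LHS by parts once:
  ∫_0^π −u'' v dx = −[u'(x) v(x)]_0^π + ∫_0^π u'(x) v'(x) dx.
Thus ∫_0^π u'(x) v'(x) dx = ∫_0^π f(x) v(x) dx + [u'(x) v(x)]_0^π.
Choose V so that boundary terms are either known or forced to vanish.
Mixed BC: u(0) = 0 (Dirichlet) and u'(π) = 1 (Neumann). Define V = {v ∈ H^1(0, π) : v(0) = 0}. Then [u' v]_0^π = u'(π)·v(π) − u'(0)·0 = v(π).
Weak formulation: find u (satisfying any essential BC) such that ∫_0^π u'(x) v'(x) dx = ∫_0^π f v dx + v(π) for all v ∈ V (Dirichlet at 0 absorbed into V; Neumann datum at x = π contributes the boundary term).
Substituting f(x) = 4*sin(x), the right-hand side is ∫_0^π (4*sin(x)) v dx + v(π).


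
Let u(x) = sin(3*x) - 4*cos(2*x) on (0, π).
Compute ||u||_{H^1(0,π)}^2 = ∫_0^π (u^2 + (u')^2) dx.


||u||_{H^1(0,π)}^2 = -48 + 45*π

u'(x) = 8*sin(2*x) + 3*cos(3*x).
Expand u² and (u')² and integrate term by term on (0, π), using: for integers n ≥ 1, ∫_0^π sin²(nx) dx = ∫_0^π cos²(nx) dx = π/2; for n ≠ n', ∫_0^π sin(nx)sin(n'x) dx = ∫_0^π cos(nx)cos(n'x) dx = 0; and by product-to-sum, ∫_0^π sin(nx)cos(n'x) dx = ½∫_0^π [sin((n+n')x) + sin((n−n')x)] dx, which is 0 when n+n' is even and 2n/(n²−n'²) when n+n' is odd (it need not vanish on (0, π)).
  u² squared terms: (-4)²·∫cos(2x)² dx = 16·π/2 = 8*π;  (1)²·∫sin(3x)² dx = 1·π/2 = π/2.
  u² cross terms: 2·(-4)·(1)·∫cos(2x)·sin(3x) dx = -8·(6/5) = -48/5.
  So ∫_0^π u² dx = 8*π + π/2 − 48/5 = -48/5 + 17*π/2.
  (u')² squared terms: (3)²·∫cos(3x)² dx = 9·π/2 = 9*π/2;  (8)²·∫sin(2x)² dx = 64·π/2 = 32*π.
  (u')² cross terms: 2·(3)·(8)·∫cos(3x)·sin(2x) dx = 48·(-4/5) = -192/5.
  So ∫_0^π (u')² dx = 9*π/2 + 32*π − 192/5 = -192/5 + 73*π/2.
||u||_{H^1}^2 = (-48/5 + 17*π/2) + (-192/5 + 73*π/2) = -48 + 45*π.


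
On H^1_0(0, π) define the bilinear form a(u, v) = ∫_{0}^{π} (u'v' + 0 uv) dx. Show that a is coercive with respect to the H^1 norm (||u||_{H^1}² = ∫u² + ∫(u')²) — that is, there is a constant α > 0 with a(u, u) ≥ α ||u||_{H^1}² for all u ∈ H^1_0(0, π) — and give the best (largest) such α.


α = 1/2

Coercivity of a(·,·) on H^1_0(0, π) means a(u, u) ≥ α ||u||_{H^1}² for every u ∈ H^1_0.
The interval has length L = π, and Poincaré/coercivity depend only on L. Here a(u, u) = ∫(u')² + (0)·∫u².
Here c = 0, so a(u,u) = ∫(u')² alone. The condition a(u,u) ≥ α||u||_{H^1}² reads (1−α)∫(u')² ≥ (α−c)∫u². Any admissible α is ≤ 1 (rapidly oscillating u have ∫u²/∫(u')² → 0), and α = 1 would force 0 ≥ (1−c)∫u², impossible since c < 1; so 1−α > 0. By the sharp Poincaré inequality on H^1_0 of an interval of length L, ∫(u')² ≥ (π/L)²∫u² with equality for the first sine mode sin(π(x−x₀)/L) (x₀ the left endpoint), so the inequality holds for all u iff (1−α)(π/L)² ≥ α − c, i.e. α ≤ ((π/L)² + c)/((π/L)² + 1) = (1 + c(L/π)²)/(1 + (L/π)²). (Direct route, valid since c ≤ 0: Poincaré gives c∫u² ≥ c(L/π)²∫(u')², so a(u,u) ≥ (1 + c(L/π)²)∫(u')², while ||u||_{H^1}² ≤ (1 + (L/π)²)∫(u')²; dividing yields the same α.) With (π/L)² = 1 and c = 0, the largest admissible constant is α = ((π/L)² + c)/((π/L)² + 1).
Simplifying, α = 1/2.


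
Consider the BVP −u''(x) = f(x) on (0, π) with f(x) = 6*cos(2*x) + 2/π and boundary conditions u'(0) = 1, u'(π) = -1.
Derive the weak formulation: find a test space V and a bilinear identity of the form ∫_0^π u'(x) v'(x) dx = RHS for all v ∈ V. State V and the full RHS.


V = H^1(0, π) (v unrestricted at boundary; u is determined up to an additive constant); weak form: ∫_0^π u'v' dx = ∫_0^π (6*cos(2*x) + 2/π) v dx − v(π) − v(0) for all v ∈ V.

Multiply both sides by a test function v and integrate from 0 to π:
  ∫_0^π −u''(x) v(x) dx = ∫_0^π f(x) v(x) dx.
Integrate the LHS by parts once:
  ∫_0^π −u'' v dx = −[u'(x) v(x)]_0^π + ∫_0^π u'(x) v'(x) dx.
Thus ∫_0^π u'(x) v'(x) dx = ∫_0^π f(x) v(x) dx + [u'(x) v(x)]_0^π.
Choose V so that boundary terms are either known or forced to vanish.
u has inhomogeneous Neumann u'(0) = 1, u'(π) = -1. [u' v]_0^π = (-1)·v(π) − (1)·v(0) = − v(π) − v(0). Take V = H^1(0, π); boundary term becomes part of RHS.
Weak formulation: find u (satisfying any essential BC) such that ∫_0^π u'(x) v'(x) dx = ∫_0^π f v dx − v(π) − v(0) for all v ∈ V (Neumann data are natural BCs: they enter the RHS as boundary terms).
Substituting f(x) = 6*cos(2*x) + 2/π, the right-hand side is ∫_0^π (6*cos(2*x) + 2/π) v dx − v(π) − v(0).
Compatibility check (pure Neumann): taking v ≡ 1 ∈ V gives 0 = ∫_0^π f dx + (-1) − (1), i.e. ∫_0^π f dx must equal u'(0) − u'(π) = 2. Indeed ∫_0^π (6*cos(2*x) + 2/π) dx = 2, so the data are compatible. The solution is then unique only up to an additive constant (fix it e.g. by requiring ∫_0^π u dx = 0).


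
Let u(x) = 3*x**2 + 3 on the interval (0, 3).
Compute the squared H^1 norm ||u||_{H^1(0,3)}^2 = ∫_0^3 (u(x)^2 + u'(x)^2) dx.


||u||_{H^1}^2 = 4752/5

The H^1 norm (squared) on an interval (0, L) is
  ||u||_{H^1}^2 = ∫_0^L u(x)^2 dx + ∫_0^L u'(x)^2 dx.
Compute u'(x) = 6*x.
Then u(x)^2 = 9*x**4 + 18*x**2 + 9 and u'(x)^2 = 36*x**2.
Integrate each monomial from 0 to 3 using ∫_0^3 c·x^n dx = c·3^(n+1)/(n+1):
  ∫_0^3 u(x)^2 dx = ∫_0^3 (9*x^4 + 18*x^2 + 9) dx. Term by term:
    ∫_0^3 9*x^4 dx = 2187/5;  ∫_0^3 18*x^2 dx = 162;  ∫_0^3 9 dx = 27.
  Sum: 2187/5 + 162 + 27 = 3132/5.
  ∫_0^3 u'(x)^2 dx = ∫_0^3 (36*x^2) dx. Term by term:
    ∫_0^3 36*x^2 dx = 324.
Adding: ||u||_{H^1}^2 = 3132/5 + 324 = 4752/5.


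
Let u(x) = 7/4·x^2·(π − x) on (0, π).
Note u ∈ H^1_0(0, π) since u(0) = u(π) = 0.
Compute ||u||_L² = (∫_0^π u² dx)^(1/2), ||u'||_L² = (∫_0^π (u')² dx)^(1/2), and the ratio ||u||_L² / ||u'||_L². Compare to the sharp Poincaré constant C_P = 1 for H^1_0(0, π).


||u||_L² / ||u'||_L² = sqrt(14)*π/14 < C_P = 1.

u(x) = 7/4·x^2·(π − x), so u'(x) = 7*x*(-3*x + 2*π)/4.
u(x) = 7/4·x^2·(π − x) vanishes at x = 0 and x = π, so u ∈ H^1_0(0, π). Differentiate via the product rule and integrate the resulting polynomials term by term.
  ∫_0^π u² dx = ∫_0^π (49*x^6/16 - 49*π*x^5/8 + 49*π^2*x^4/16) dx. Term by term:
    ∫_0^π 49*x^6/16 dx = 7*π^7/16;  ∫_0^π -49*π*x^5/8 dx = -49*π^7/48;  ∫_0^π 49*π^2*x^4/16 dx = 49*π^7/80.
  Sum: 7*π^7/16 − 49*π^7/48 + 49*π^7/80 = 7*π^7/240.
  ∫_0^π (u')² dx = ∫_0^π (441*x^4/16 - 147*π*x^3/4 + 49*π^2*x^2/4) dx. Term by term:
    ∫_0^π 441*x^4/16 dx = 441*π^5/80;  ∫_0^π -147*π*x^3/4 dx = -147*π^5/16;  ∫_0^π 49*π^2*x^2/4 dx = 49*π^5/12.
  Sum: 441*π^5/80 − 147*π^5/16 + 49*π^5/12 = 49*π^5/120.
∫_0^π u² dx = 7*π^7/240, so ||u||_L² = sqrt(105)*π^(7/2)/60.
∫_0^π (u')² dx = 49*π^5/120, so ||u'||_L² = 7*sqrt(30)*π^(5/2)/60.
Ratio ||u||_L² / ||u'||_L² = sqrt(14)*π/14.
Sharp Poincaré constant on H^1_0(0, π) is C_P = L/π = 1, achieved by sin(x).
A polynomial bump cannot attain the sharp Poincaré constant (only the first sine eigenfunction does), so the ratio is strictly less than C_P, consistent with ||u||_L² ≤ C_P ||u'||_L².


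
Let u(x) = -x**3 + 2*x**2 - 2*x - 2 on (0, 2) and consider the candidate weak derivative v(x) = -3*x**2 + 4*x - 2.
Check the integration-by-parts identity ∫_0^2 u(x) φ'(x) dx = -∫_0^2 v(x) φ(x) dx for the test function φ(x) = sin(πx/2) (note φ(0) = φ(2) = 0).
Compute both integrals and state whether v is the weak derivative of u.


LHS = -96/π^3 + 16/π, RHS = -96/π^3 + 16/π. Yes, v = u' weakly.

u(x) = -x**3 + 2*x**2 - 2*x - 2, classical derivative u'(x) = -3*x**2 + 4*x - 2.
φ(x) = sin(πx/2), so φ'(x) = π*cos(π*x/2)/2.
Note φ(0) = φ(2) = 0, so the boundary term u·φ vanishes.
LHS = ∫_0^2 u(x) φ'(x) dx = ∫_0^2 (-π*x^3*cos(π*x/2)/2 + π*x^2*cos(π*x/2) - π*x*cos(π*x/2) - π*cos(π*x/2)) dx. Term by term:
  ∫_0^2 -π*cos(π*x/2) dx = 0;  ∫_0^2 π*x^2*cos(π*x/2) dx = -16/π;  ∫_0^2 -π*x*cos(π*x/2) dx = 8/π;
  ∫_0^2 -π*x^3*cos(π*x/2)/2 dx = -96/π^3 + 24/π.
Sum: 0 − 16/π + 8/π + -96/π^3 + 24/π = -96/π^3 + 16/π.
So LHS = -96/π^3 + 16/π.
∫_0^2 v(x) φ(x) dx = ∫_0^2 (-3*x^2*sin(π*x/2) + 4*x*sin(π*x/2) - 2*sin(π*x/2)) dx. Term by term:
  ∫_0^2 -2*sin(π*x/2) dx = -8/π;  ∫_0^2 -3*x^2*sin(π*x/2) dx = -24/π + 96/π^3;  ∫_0^2 4*x*sin(π*x/2) dx = 16/π.
Sum: -8/π + -24/π + 96/π^3 + 16/π = -16/π + 96/π^3.
So RHS = -∫_0^2 v(x) φ(x) dx = -96/π^3 + 16/π.
LHS = RHS, so the identity holds for this test φ.
Moreover u is smooth here and v(x) = u'(x) = -3*x**2 + 4*x - 2 pointwise, so the identity holds for every test function. Hence v is the weak derivative of u.


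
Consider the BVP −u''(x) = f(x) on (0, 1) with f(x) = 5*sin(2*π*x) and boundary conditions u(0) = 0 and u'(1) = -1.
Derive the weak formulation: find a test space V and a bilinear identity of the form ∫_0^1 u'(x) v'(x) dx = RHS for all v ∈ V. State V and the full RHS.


V = {v ∈ H^1(0, 1) : v(0) = 0} (test functions vanish at x = 0 where u is specified); weak form: ∫_0^1 u'v' dx = ∫_0^1 (5*sin(2*π*x)) v dx − v(1) for all v ∈ V.

Multiply both sides by a test function v and integrate from 0 to 1:
  ∫_0^1 −u''(x) v(x) dx = ∫_0^1 f(x) v(x) dx.
Integrate the LHS by parts once:
  ∫_0^1 −u'' v dx = −[u'(x) v(x)]_0^1 + ∫_0^1 u'(x) v'(x) dx.
Thus ∫_0^1 u'(x) v'(x) dx = ∫_0^1 f(x) v(x) dx + [u'(x) v(x)]_0^1.
Choose V so that boundary terms are either known or forced to vanish.
Mixed BC: u(0) = 0 (Dirichlet) and u'(1) = -1 (Neumann). Define V = {v ∈ H^1(0, 1) : v(0) = 0}. Then [u' v]_0^1 = u'(1)·v(1) − u'(0)·0 = − v(1).
Weak formulation: find u (satisfying any essential BC) such that ∫_0^1 u'(x) v'(x) dx = ∫_0^1 f v dx − v(1) for all v ∈ V (Dirichlet at 0 absorbed into V; Neumann datum at x = 1 contributes the boundary term).
Substituting f(x) = 5*sin(2*π*x), the right-hand side is ∫_0^1 (5*sin(2*π*x)) v dx − v(1).
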